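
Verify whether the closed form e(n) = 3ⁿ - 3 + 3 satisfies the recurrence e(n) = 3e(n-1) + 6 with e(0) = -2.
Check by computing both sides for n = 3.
From the recurrence with e(0) = -2:
  e(0) = -2, e(1) = 0, e(2) = 6, e(3) = 24
  so the recurrence gives e(3) = 24.
From the proposed closed form e(n) = 3ⁿ - 3 + 3:
  e(3) = 27.
The recurrence gives 24 but the closed form gives 27, so the closed form does not satisfy the recurrence.

No, the closed form is incorrect.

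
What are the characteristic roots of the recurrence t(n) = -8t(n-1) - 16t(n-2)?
Substitute t(n) = rⁿ and divide through by rⁿ⁻²: r² + 8r + 16 = 0
Factor: (r + 4)² = 0, so r = -4 (double root).
General solution: t(n) = (A + Bn)·(-4)ⁿ

Characteristic: r² + 8r + 16 = 0, Roots: r = -4 (double root)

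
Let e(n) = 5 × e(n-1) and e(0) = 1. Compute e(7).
Computing step by step:
e(0) = 1
e(1) = 5 × 1 = 5
e(2) = 5 × 5 = 25
e(3) = 5 × 25 = 125
e(4) = 5 × 125 = 625
e(5) = 5 × 625 = 3125
e(6) = 5 × 3125 = 15625
e(7) = 5 × 15625 = 78125

78125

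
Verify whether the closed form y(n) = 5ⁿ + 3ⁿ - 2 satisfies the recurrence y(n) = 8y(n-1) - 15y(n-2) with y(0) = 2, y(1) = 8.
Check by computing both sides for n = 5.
From the recurrence with y(0) = 2, y(1) = 8:
  y(0) = 2, y(1) = 8, y(2) = 34, y(3) = 152, y(4) = 706, y(5) = 3368
  so the recurrence gives y(5) = 3368.
From the proposed closed form y(n) = 5ⁿ + 3ⁿ - 2:
  y(5) = 3366.
The recurrence gives 3368 but the closed form gives 3366, so the closed form does not satisfy the recurrence.

No, the closed form is incorrect.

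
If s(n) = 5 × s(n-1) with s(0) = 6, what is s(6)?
Computing step by step:
s(0) = 6
s(1) = 5 × 6 = 30
s(2) = 5 × 30 = 150
s(3) = 5 × 150 = 750
s(4) = 5 × 750 = 3750
s(5) = 5 × 3750 = 18750
s(6) = 5 × 18750 = 93750

93750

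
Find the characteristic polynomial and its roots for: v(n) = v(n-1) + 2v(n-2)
Substitute v(n) = rⁿ and divide through by rⁿ⁻²: r² - r - 2 = 0
Factor: (r + 1)(r - 2) = 0, so r = -1, 2.
General solution: v(n) = A·(-1)ⁿ + B·2ⁿ

Characteristic: r² - r - 2 = 0, Roots: r = -1, 2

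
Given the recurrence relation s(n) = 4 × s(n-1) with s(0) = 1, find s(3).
Computing step by step:
s(0) = 1
s(1) = 4 × 1 = 4
s(2) = 4 × 4 = 16
s(3) = 4 × 16 = 64

64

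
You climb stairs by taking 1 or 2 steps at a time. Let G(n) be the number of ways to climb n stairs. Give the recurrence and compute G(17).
Condition on the size of the last step (1 to 2): before it there were n-1, …, n-2 stairs climbed, and these cases are disjoint, so G(n) = G(n-1) + G(n-2) (Fibonacci-type sequence).
Initial conditions by direct count (compositions of i into parts ≤ 2): G(1) = 1; G(2) = 2.
Iterating the recurrence: G(3) = 3, G(4) = 5, G(5) = 8, G(6) = 13, G(7) = 21, G(8) = 34, G(9) = 55, G(10) = 89, G(11) = 144, G(12) = 233, G(13) = 377, G(14) = 610, G(15) = 987, G(16) = 1597, G(17) = 2584.

G(n) = G(n-1) + G(n-2), G(1) = 1, G(2) = 2; G(17) = 2584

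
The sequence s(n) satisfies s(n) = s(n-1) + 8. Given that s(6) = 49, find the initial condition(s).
s(6) = s(0) + 6·8, so s(0) = 49 - 48 = 1.

s(0) = 1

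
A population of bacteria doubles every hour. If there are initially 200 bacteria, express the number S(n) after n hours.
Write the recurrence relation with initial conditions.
Each hour multiplies the count by 2, so the count after n hours depends only on the count after n-1 hours: S(n) = 2 × S(n-1). The starting count gives S(0) = 200.
Unrolling n times gives the closed form S(n) = 200 × 2ⁿ.

S(n) = 2 × S(n-1), S(0) = 200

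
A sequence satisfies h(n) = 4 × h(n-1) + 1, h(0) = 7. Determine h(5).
Computing step by step:
h(0) = 7
h(1) = 4 × 7 + 1 = 29
h(2) = 4 × 29 + 1 = 117
h(3) = 4 × 117 + 1 = 469
h(4) = 4 × 469 + 1 = 1877
h(5) = 4 × 1877 + 1 = 7509

7509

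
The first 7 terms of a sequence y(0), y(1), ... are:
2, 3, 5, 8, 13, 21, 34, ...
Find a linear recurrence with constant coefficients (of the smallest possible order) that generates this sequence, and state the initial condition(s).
Look for the lowest-order linear relation among consecutive terms.
Observation: y(n) - 1·y(n-1) - (1)·y(n-2) = 0 holds for the shown terms, and no order-1 relation y(n) = α·y(n-1) + β fits.
Check at n=3: 1·5 + (1)·3 = 8. ✓

y(n) = y(n-1) + y(n-2), y(0) = 2, y(1) = 3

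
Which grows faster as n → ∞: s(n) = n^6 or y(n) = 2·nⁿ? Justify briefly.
Comparing growth rates:
Growth-rate hierarchy: log n ≺ any polynomial ≺ any exponential cⁿ (c>1) ≺ n! ≺ nⁿ.
super-exponential nⁿ dominates polynomial degree 6 asymptotically.

y(n) grows faster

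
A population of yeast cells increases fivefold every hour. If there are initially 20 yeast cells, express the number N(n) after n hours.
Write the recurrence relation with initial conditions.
Each hour multiplies the count by 5, so the count after n hours depends only on the count after n-1 hours: N(n) = 5 × N(n-1). The starting count gives N(0) = 20.
Unrolling n times gives the closed form N(n) = 20 × 5ⁿ.

N(n) = 5 × N(n-1), N(0) = 20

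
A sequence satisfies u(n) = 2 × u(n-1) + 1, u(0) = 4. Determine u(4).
Computing step by step:
u(0) = 4
u(1) = 2 × 4 + 1 = 9
u(2) = 2 × 9 + 1 = 19
u(3) = 2 × 19 + 1 = 39
u(4) = 2 × 39 + 1 = 79

79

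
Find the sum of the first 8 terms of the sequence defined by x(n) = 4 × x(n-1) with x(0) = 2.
Computing the sequence terms: 2, 8, 32, 128, 512, 2048, 8192, 32768
Adding these values together:

43690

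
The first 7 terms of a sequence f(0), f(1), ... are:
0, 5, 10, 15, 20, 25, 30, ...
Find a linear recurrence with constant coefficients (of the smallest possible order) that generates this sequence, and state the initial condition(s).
Look for the lowest-order linear relation among consecutive terms.
Observation: consecutive differences are constant (= 5).
Check at n=2: 1·5 + 5 = 10. ✓

f(n) = f(n-1) + 5, f(0) = 0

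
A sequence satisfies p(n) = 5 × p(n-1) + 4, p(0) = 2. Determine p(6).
Computing step by step:
p(0) = 2
p(1) = 5 × 2 + 4 = 14
p(2) = 5 × 14 + 4 = 74
p(3) = 5 × 74 + 4 = 374
p(4) = 5 × 374 + 4 = 1874
p(5) = 5 × 1874 + 4 = 9374
p(6) = 5 × 9374 + 4 = 46874

46874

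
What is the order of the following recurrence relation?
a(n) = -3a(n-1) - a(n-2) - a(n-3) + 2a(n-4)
The order is the largest lag k for which a(n-k) appears. Here the deepest term is a(n-4), so the order is 4.

Order 4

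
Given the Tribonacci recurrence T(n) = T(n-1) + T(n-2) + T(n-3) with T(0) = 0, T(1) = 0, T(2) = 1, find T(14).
Computing the sequence terms:
0, 0, 1, 1, 2, 4, 7, 13, 24, 44, 81, 149, 274, 504, 927

927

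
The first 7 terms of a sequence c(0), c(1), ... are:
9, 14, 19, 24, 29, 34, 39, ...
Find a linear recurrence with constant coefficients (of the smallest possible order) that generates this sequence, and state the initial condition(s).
Look for the lowest-order linear relation among consecutive terms.
Observation: consecutive differences are constant (= 5).
Check at n=2: 1·14 + 5 = 19. ✓

c(n) = c(n-1) + 5, c(0) = 9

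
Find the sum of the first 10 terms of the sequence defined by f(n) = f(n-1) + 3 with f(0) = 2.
Computing the sequence terms: 2, 5, 8, 11, 14, 17, 20, 23, 26, 29
Adding these values together:

155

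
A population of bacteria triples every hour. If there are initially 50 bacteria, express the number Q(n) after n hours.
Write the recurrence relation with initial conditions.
Each hour multiplies the count by 3, so the count after n hours depends only on the count after n-1 hours: Q(n) = 3 × Q(n-1). The starting count gives Q(0) = 50.
Unrolling n times gives the closed form Q(n) = 50 × 3ⁿ.

Q(n) = 3 × Q(n-1), Q(0) = 50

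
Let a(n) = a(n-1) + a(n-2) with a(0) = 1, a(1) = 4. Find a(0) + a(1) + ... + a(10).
Computing the sequence terms: 1, 4, 5, 9, 14, 23, 37, 60, 97, 157, 254
Adding these values together:

661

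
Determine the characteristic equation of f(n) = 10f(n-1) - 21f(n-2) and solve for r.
Substitute f(n) = rⁿ and divide through by rⁿ⁻²: r² - 10r + 21 = 0
Factor: (r - 7)(r - 3) = 0, so r = 7, 3.
General solution: f(n) = A·7ⁿ + B·3ⁿ

Characteristic: r² - 10r + 21 = 0, Roots: r = 7, 3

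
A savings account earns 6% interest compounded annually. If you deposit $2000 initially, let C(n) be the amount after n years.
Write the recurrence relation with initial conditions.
Each year the balance grows by 6%, i.e. is multiplied by 1 + 6/100 = 1.06, so C(n) = 1.06 × C(n-1). The initial deposit gives C(0) = 2000.
Unrolling gives the closed form C(n) = 2000 × (1.06)ⁿ.

C(n) = 1.06 × C(n-1), C(0) = 2000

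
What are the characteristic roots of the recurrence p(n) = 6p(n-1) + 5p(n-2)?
Substitute p(n) = rⁿ and divide through by rⁿ⁻²: r² - 6r - 5 = 0
Discriminant: 6² + 4·5 = 56, not a perfect square, so by the quadratic formula r = (6 ± √56)/2.
General solution: p(n) = A·r₁ⁿ + B·r₂ⁿ where r₁,r₂ = (6 ± √56)/2

Characteristic: r² - 6r - 5 = 0, Roots: r = (6 ± √56)/2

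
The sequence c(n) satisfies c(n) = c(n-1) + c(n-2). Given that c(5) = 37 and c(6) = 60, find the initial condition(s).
Work backwards using c(k) = c(k+2) - c(k+1):
c(4) = c(6) - c(5) = 60 - 37 = 23
c(3) = c(5) - c(4) = 37 - 23 = 14
c(2) = c(4) - c(3) = 23 - 14 = 9
c(1) = c(3) - c(2) = 14 - 9 = 5
c(0) = c(2) - c(1) = 9 - 5 = 4

c(0) = 4, c(1) = 5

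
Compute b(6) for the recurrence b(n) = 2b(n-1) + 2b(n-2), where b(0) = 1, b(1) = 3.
Computing the sequence terms:
1, 3, 8, 22, 60, 164, 448

448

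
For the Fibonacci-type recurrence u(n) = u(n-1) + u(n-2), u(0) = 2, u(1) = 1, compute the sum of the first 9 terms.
Computing the sequence terms: 2, 1, 3, 4, 7, 11, 18, 29, 47
Adding these values together:

122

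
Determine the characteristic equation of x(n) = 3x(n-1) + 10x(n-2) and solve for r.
Substitute x(n) = rⁿ and divide through by rⁿ⁻²: r² - 3r - 10 = 0
Factor: (r + 2)(r - 5) = 0, so r = -2, 5.
General solution: x(n) = A·(-2)ⁿ + B·5ⁿ

Characteristic: r² - 3r - 10 = 0, Roots: r = -2, 5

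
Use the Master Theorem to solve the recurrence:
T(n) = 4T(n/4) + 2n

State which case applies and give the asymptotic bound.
Master Theorem template: T(n) = a·T(n/b) + f(n).
Here: a=4, b=4, f(n)=2n
Compute log_b(a) = log_4(4) = 1.
f(n) = 2n = Θ(n). Case 2: T(n) = Θ(n log n).

Case 2: T(n) = Θ(n log n)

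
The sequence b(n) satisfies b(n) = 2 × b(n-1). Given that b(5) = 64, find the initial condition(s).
In general b(n) = 2ⁿ · b(0). At n = 5: b(0) = b(5) / 2^5 = 64 / 32 = 2.

b(0) = 2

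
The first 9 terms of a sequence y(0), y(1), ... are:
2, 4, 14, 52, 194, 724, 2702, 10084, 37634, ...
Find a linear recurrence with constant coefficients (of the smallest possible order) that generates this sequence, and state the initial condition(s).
Look for the lowest-order linear relation among consecutive terms.
Observation: y(n) - 4·y(n-1) - (-1)·y(n-2) = 0 holds for the shown terms, and no order-1 relation y(n) = α·y(n-1) + β fits.
Check at n=3: 4·14 + (-1)·4 = 52. ✓

y(n) = 4y(n-1) - y(n-2), y(0) = 2, y(1) = 4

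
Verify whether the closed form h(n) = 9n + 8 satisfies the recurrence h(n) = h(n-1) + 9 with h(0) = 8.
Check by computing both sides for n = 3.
From the recurrence with h(0) = 8:
  h(0) = 8, h(1) = 17, h(2) = 26, h(3) = 35
  so the recurrence gives h(3) = 35.
From the proposed closed form h(n) = 9n + 8:
  h(3) = 35.
Both sides give 35 at n = 3, and the initial condition(s) match, so the closed form is consistent.

Yes, the closed form is correct.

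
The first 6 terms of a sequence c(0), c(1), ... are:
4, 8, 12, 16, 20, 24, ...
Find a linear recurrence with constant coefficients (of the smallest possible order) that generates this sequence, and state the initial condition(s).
Look for the lowest-order linear relation among consecutive terms.
Observation: consecutive differences are constant (= 4).
Check at n=2: 1·8 + 4 = 12. ✓

c(n) = c(n-1) + 4, c(0) = 4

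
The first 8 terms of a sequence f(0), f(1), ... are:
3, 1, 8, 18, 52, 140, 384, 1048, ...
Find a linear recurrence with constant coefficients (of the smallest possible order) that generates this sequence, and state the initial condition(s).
Look for the lowest-order linear relation among consecutive terms.
Observation: f(n) - 2·f(n-1) - (2)·f(n-2) = 0 holds for the shown terms, and no order-1 relation f(n) = α·f(n-1) + β fits.
Check at n=3: 2·8 + (2)·1 = 18. ✓

f(n) = 2f(n-1) + 2f(n-2), f(0) = 3, f(1) = 1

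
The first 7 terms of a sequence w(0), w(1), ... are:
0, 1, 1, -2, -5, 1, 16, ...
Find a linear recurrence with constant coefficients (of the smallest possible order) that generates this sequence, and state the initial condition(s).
Look for the lowest-order linear relation among consecutive terms.
Observation: w(n) - 1·w(n-1) - (-3)·w(n-2) = 0 holds for the shown terms, and no order-1 relation w(n) = α·w(n-1) + β fits.
Check at n=3: 1·1 + (-3)·1 = -2. ✓

w(n) = w(n-1) - 3w(n-2), w(0) = 0, w(1) = 1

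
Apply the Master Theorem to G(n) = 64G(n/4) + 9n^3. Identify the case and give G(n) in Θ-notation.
Master Theorem template: G(n) = a·G(n/b) + f(n).
Here: a=64, b=4, f(n)=9n^3
Compute log_b(a) = log_4(64) = 3.
f(n) = 9n^3 = Θ(n^3). Case 2: G(n) = Θ(n^3 log n).

Case 2: G(n) = Θ(n^3 log n)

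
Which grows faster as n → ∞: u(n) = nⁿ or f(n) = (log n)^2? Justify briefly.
Comparing growth rates:
Growth-rate hierarchy: log n ≺ any polynomial ≺ any exponential cⁿ (c>1) ≺ n! ≺ nⁿ.
super-exponential nⁿ dominates polylogarithmic (log n)^2 asymptotically.

u(n) grows faster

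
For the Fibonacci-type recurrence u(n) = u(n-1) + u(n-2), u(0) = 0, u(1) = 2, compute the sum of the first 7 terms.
Computing the sequence terms: 0, 2, 2, 4, 6, 10, 16
Adding these values together:

40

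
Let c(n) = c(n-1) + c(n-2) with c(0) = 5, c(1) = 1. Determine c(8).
Computing the sequence terms:
5, 1, 6, 7, 13, 20, 33, 53, 86

86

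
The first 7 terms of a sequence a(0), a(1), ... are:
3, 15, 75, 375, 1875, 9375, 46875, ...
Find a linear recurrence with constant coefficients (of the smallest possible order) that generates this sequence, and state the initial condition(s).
Look for the lowest-order linear relation among consecutive terms.
Observation: each term is 5× the previous.
Check at n=2: 5·15 = 75. ✓

a(n) = 5 × a(n-1), a(0) = 3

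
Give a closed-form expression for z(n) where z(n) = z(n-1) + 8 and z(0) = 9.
Recurrence: z(n) = z(n-1) + 8, initial: z(0) = 9.
Each step adds 8, so z(n) = z(0) + 8n = 8n + 9.

z(n) = 8n + 9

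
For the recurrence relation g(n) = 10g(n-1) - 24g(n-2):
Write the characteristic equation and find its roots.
Substitute g(n) = rⁿ and divide through by rⁿ⁻²: r² - 10r + 24 = 0
Factor: (r - 6)(r - 4) = 0, so r = 6, 4.
General solution: g(n) = A·6ⁿ + B·4ⁿ

Characteristic: r² - 10r + 24 = 0, Roots: r = 6, 4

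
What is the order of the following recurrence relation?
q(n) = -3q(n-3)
The order is the largest lag k for which q(n-k) appears. Here the deepest term is q(n-3), so the order is 3.

Order 3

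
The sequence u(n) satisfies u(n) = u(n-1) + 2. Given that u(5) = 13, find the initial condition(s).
u(5) = u(0) + 5·2, so u(0) = 13 - 10 = 3.

u(0) = 3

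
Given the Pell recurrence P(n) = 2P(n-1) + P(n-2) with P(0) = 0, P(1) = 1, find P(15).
Computing the sequence terms:
0, 1, 2, 5, 12, 29, 70, 169, 408, 985, 2378, 5741, 13860, 33461, 80782, 195025

195025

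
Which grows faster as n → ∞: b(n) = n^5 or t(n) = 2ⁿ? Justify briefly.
Comparing growth rates:
Growth-rate hierarchy: log n ≺ any polynomial ≺ any exponential cⁿ (c>1) ≺ n! ≺ nⁿ.
exponential base 2 dominates polynomial degree 5 asymptotically.

t(n) grows faster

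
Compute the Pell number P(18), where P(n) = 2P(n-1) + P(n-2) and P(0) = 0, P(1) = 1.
Computing the sequence terms:
0, 1, 2, 5, 12, 29, 70, 169, 408, 985, 2378, 5741, 13860, 33461, 80782, 195025, 470832, 1136689, 2744210

2744210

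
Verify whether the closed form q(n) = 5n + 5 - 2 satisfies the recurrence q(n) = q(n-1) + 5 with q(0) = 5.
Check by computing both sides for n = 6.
From the recurrence with q(0) = 5:
  q(0) = 5, q(1) = 10, q(2) = 15, q(3) = 20, q(4) = 25, q(5) = 30, q(6) = 35
  so the recurrence gives q(6) = 35.
From the proposed closed form q(n) = 5n + 5 - 2:
  q(6) = 33.
The recurrence gives 35 but the closed form gives 33, so the closed form does not satisfy the recurrence.

No, the closed form is incorrect.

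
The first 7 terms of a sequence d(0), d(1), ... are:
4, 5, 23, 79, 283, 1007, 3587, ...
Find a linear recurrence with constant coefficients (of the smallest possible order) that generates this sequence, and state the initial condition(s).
Look for the lowest-order linear relation among consecutive terms.
Observation: d(n) - 3·d(n-1) - (2)·d(n-2) = 0 holds for the shown terms, and no order-1 relation d(n) = α·d(n-1) + β fits.
Check at n=3: 3·23 + (2)·5 = 79. ✓

d(n) = 3d(n-1) + 2d(n-2), d(0) = 4, d(1) = 5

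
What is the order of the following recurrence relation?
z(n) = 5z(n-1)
The order is the largest lag k for which z(n-k) appears. Here the deepest term is z(n-1), so the order is 1.

Order 1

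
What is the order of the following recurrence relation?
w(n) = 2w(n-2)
The order is the largest lag k for which w(n-k) appears. Here the deepest term is w(n-2), so the order is 2.

Order 2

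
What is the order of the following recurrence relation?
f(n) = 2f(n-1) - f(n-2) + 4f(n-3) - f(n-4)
The order is the largest lag k for which f(n-k) appears. Here the deepest term is f(n-4), so the order is 4.

Order 4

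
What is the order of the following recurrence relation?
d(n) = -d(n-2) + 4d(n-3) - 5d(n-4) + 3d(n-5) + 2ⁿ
The order is the largest lag k for which d(n-k) appears. Here the deepest term is d(n-5) (the 2ⁿ term is non-homogeneous and does not affect the order), so the order is 5.

Order 5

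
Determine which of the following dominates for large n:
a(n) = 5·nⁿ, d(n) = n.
Comparing growth rates:
Growth-rate hierarchy: log n ≺ any polynomial ≺ any exponential cⁿ (c>1) ≺ n! ≺ nⁿ.
super-exponential nⁿ dominates polynomial degree 1 asymptotically.

a(n) grows faster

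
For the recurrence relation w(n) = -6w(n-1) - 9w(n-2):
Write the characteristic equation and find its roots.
Substitute w(n) = rⁿ and divide through by rⁿ⁻²: r² + 6r + 9 = 0
Factor: (r + 3)² = 0, so r = -3 (double root).
General solution: w(n) = (A + Bn)·(-3)ⁿ

Characteristic: r² + 6r + 9 = 0, Roots: r = -3 (double root)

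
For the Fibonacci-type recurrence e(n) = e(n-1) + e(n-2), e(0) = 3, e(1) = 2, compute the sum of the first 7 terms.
Computing the sequence terms: 3, 2, 5, 7, 12, 19, 31
Adding these values together:

79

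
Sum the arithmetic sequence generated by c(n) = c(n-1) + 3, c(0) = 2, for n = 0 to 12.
Computing the sequence terms: 2, 5, 8, 11, 14, 17, 20, 23, 26, 29, 32, 35, 38
Adding these values together:

260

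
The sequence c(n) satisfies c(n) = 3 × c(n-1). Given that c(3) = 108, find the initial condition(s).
In general c(n) = 3ⁿ · c(0). At n = 3: c(0) = c(3) / 3^3 = 108 / 27 = 4.

c(0) = 4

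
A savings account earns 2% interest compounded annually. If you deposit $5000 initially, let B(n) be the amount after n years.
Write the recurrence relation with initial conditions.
Each year the balance grows by 2%, i.e. is multiplied by 1 + 2/100 = 1.02, so B(n) = 1.02 × B(n-1). The initial deposit gives B(0) = 5000.
Unrolling gives the closed form B(n) = 5000 × (1.02)ⁿ.

B(n) = 1.02 × B(n-1), B(0) = 5000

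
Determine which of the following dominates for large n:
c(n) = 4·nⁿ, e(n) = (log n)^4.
Comparing growth rates:
Growth-rate hierarchy: log n ≺ any polynomial ≺ any exponential cⁿ (c>1) ≺ n! ≺ nⁿ.
super-exponential nⁿ dominates polylogarithmic (log n)^4 asymptotically.

c(n) grows faster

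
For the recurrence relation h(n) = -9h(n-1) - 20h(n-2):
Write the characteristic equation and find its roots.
Substitute h(n) = rⁿ and divide through by rⁿ⁻²: r² + 9r + 20 = 0
Factor: (r + 4)(r + 5) = 0, so r = -4, -5.
General solution: h(n) = A·(-4)ⁿ + B·(-5)ⁿ

Characteristic: r² + 9r + 20 = 0, Roots: r = -4, -5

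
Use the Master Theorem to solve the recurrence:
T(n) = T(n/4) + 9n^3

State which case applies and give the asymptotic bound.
Master Theorem template: T(n) = a·T(n/b) + f(n).
Here: a=1, b=4, f(n)=9n^3
Compute log_b(a) = log_4(1) = 0.
f(n) = 9n^3 = Ω(n^(0+ε)) with ε = 3, and the regularity condition holds (a·f(n/b) = (a/b^3)·f(n) with a/b^3 = 4^-3 < 1). Case 3: T(n) = Θ(f(n)) = Θ(n^3).

Case 3: T(n) = Θ(n^3)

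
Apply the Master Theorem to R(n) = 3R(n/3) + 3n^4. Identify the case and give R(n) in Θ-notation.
Master Theorem template: R(n) = a·R(n/b) + f(n).
Here: a=3, b=3, f(n)=3n^4
Compute log_b(a) = log_3(3) = 1.
f(n) = 3n^4 = Ω(n^(1+ε)) with ε = 3, and the regularity condition holds (a·f(n/b) = (a/b^4)·f(n) with a/b^4 = 3^-3 < 1). Case 3: R(n) = Θ(f(n)) = Θ(n^4).

Case 3: R(n) = Θ(n^4)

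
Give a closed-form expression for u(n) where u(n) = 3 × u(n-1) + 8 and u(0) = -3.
Recurrence: u(n) = 3 × u(n-1) + 8, initial: u(0) = -3.
Try u(n) = A·3ⁿ + C. Substituting: A·3ⁿ + C = 3(A·3ⁿ⁻¹ + C) + 8 = A·3ⁿ + 3C + 8, so C = 3C + 8, giving C = -4. Then u(0) = A - 4 = -3 gives A = 1.

u(n) = 3ⁿ - 4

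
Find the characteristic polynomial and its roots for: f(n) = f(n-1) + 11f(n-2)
Substitute f(n) = rⁿ and divide through by rⁿ⁻²: r² - r - 11 = 0
Discriminant: 1² + 4·11 = 45, not a perfect square, so by the quadratic formula r = (1 ± √45)/2.
General solution: f(n) = A·r₁ⁿ + B·r₂ⁿ where r₁,r₂ = (1 ± √45)/2

Characteristic: r² - r - 11 = 0, Roots: r = (1 ± √45)/2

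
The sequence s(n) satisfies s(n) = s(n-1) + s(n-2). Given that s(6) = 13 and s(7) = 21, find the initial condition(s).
Work backwards using s(k) = s(k+2) - s(k+1):
s(5) = s(7) - s(6) = 21 - 13 = 8
s(4) = s(6) - s(5) = 13 - 8 = 5
s(3) = s(5) - s(4) = 8 - 5 = 3
s(2) = s(4) - s(3) = 5 - 3 = 2
s(1) = s(3) - s(2) = 3 - 2 = 1
s(0) = s(2) - s(1) = 2 - 1 = 1

s(0) = 1, s(1) = 1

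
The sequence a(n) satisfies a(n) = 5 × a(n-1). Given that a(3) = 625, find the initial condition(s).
In general a(n) = 5ⁿ · a(0). At n = 3: a(0) = a(3) / 5^3 = 625 / 125 = 5.

a(0) = 5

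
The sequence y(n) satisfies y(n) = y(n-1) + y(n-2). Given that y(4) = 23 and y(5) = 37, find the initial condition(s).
Work backwards using y(k) = y(k+2) - y(k+1):
y(3) = y(5) - y(4) = 37 - 23 = 14
y(2) = y(4) - y(3) = 23 - 14 = 9
y(1) = y(3) - y(2) = 14 - 9 = 5
y(0) = y(2) - y(1) = 9 - 5 = 4

y(0) = 4, y(1) = 5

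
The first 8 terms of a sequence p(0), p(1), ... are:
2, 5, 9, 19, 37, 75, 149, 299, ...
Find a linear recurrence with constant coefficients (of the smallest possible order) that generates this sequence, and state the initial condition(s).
Look for the lowest-order linear relation among consecutive terms.
Observation: p(n) - 1·p(n-1) - (2)·p(n-2) = 0 holds for the shown terms, and no order-1 relation p(n) = α·p(n-1) + β fits.
Check at n=3: 1·9 + (2)·5 = 19. ✓

p(n) = p(n-1) + 2p(n-2), p(0) = 2, p(1) = 5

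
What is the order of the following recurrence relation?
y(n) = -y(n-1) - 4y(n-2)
The order is the largest lag k for which y(n-k) appears. Here the deepest term is y(n-2), so the order is 2.

Order 2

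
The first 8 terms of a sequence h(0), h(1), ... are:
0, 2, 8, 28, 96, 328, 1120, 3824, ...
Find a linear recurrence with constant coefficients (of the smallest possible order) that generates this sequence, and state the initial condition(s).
Look for the lowest-order linear relation among consecutive terms.
Observation: h(n) - 4·h(n-1) - (-2)·h(n-2) = 0 holds for the shown terms, and no order-1 relation h(n) = α·h(n-1) + β fits.
Check at n=3: 4·8 + (-2)·2 = 28. ✓

h(n) = 4h(n-1) - 2h(n-2), h(0) = 0, h(1) = 2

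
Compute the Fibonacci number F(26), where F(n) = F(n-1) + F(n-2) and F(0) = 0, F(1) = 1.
Computing the sequence terms:
0, 1, 1, 2, 3, 5, 8, 13, 21, 34, 55, 89, 144, 233, 377, 610, 987, 1597, 2584, 4181, 6765, 10946, 17711, 28657, 46368, 75025, 121393

121393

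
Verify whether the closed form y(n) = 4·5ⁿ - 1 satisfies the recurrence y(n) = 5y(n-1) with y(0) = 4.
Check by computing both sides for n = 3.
From the recurrence with y(0) = 4:
  y(0) = 4, y(1) = 20, y(2) = 100, y(3) = 500
  so the recurrence gives y(3) = 500.
From the proposed closed form y(n) = 4·5ⁿ - 1:
  y(3) = 499.
The recurrence gives 500 but the closed form gives 499, so the closed form does not satisfy the recurrence.

No, the closed form is incorrect.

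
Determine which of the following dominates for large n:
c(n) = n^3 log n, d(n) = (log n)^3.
Comparing growth rates:
Growth-rate hierarchy: log n ≺ any polynomial ≺ any exponential cⁿ (c>1) ≺ n! ≺ nⁿ.
polynomial degree 3 (with log factor) dominates polylogarithmic (log n)^3 asymptotically.

c(n) grows faster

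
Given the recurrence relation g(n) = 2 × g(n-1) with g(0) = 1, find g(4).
Computing step by step:
g(0) = 1
g(1) = 2 × 1 = 2
g(2) = 2 × 2 = 4
g(3) = 2 × 4 = 8
g(4) = 2 × 8 = 16

16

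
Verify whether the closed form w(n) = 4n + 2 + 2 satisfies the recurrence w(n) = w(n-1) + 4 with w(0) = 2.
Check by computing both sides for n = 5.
From the recurrence with w(0) = 2:
  w(0) = 2, w(1) = 6, w(2) = 10, w(3) = 14, w(4) = 18, w(5) = 22
  so the recurrence gives w(5) = 22.
From the proposed closed form w(n) = 4n + 2 + 2:
  w(5) = 24.
The recurrence gives 22 but the closed form gives 24, so the closed form does not satisfy the recurrence.

No, the closed form is incorrect.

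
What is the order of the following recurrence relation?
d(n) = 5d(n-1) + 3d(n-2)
The order is the largest lag k for which d(n-k) appears. Here the deepest term is d(n-2), so the order is 2.

Order 2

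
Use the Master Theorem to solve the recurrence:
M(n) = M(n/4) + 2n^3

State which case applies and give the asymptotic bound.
Master Theorem template: M(n) = a·M(n/b) + f(n).
Here: a=1, b=4, f(n)=2n^3
Compute log_b(a) = log_4(1) = 0.
f(n) = 2n^3 = Ω(n^(0+ε)) with ε = 3, and the regularity condition holds (a·f(n/b) = (a/b^3)·f(n) with a/b^3 = 4^-3 < 1). Case 3: M(n) = Θ(f(n)) = Θ(n^3).

Case 3: M(n) = Θ(n^3)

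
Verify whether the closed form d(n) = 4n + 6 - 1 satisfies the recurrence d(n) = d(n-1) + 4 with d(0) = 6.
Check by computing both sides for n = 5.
From the recurrence with d(0) = 6:
  d(0) = 6, d(1) = 10, d(2) = 14, d(3) = 18, d(4) = 22, d(5) = 26
  so the recurrence gives d(5) = 26.
From the proposed closed form d(n) = 4n + 6 - 1:
  d(5) = 25.
The recurrence gives 26 but the closed form gives 25, so the closed form does not satisfy the recurrence.

No, the closed form is incorrect.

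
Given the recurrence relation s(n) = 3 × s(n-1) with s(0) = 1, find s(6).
Computing step by step:
s(0) = 1
s(1) = 3 × 1 = 3
s(2) = 3 × 3 = 9
s(3) = 3 × 9 = 27
s(4) = 3 × 27 = 81
s(5) = 3 × 81 = 243
s(6) = 3 × 243 = 729

729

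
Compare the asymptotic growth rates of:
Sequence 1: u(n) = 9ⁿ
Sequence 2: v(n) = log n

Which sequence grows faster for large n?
Comparing growth rates:
Growth-rate hierarchy: log n ≺ any polynomial ≺ any exponential cⁿ (c>1) ≺ n! ≺ nⁿ.
exponential base 9 dominates logarithmic asymptotically.

u(n) grows faster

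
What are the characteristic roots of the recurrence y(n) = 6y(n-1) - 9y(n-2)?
Substitute y(n) = rⁿ and divide through by rⁿ⁻²: r² - 6r + 9 = 0
Factor: (r - 3)² = 0, so r = 3 (double root).
General solution: y(n) = (A + Bn)·3ⁿ

Characteristic: r² - 6r + 9 = 0, Roots: r = 3 (double root)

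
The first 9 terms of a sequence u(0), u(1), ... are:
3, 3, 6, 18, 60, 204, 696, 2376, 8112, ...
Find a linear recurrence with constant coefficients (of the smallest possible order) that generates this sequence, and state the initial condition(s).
Look for the lowest-order linear relation among consecutive terms.
Observation: u(n) - 4·u(n-1) - (-2)·u(n-2) = 0 holds for the shown terms, and no order-1 relation u(n) = α·u(n-1) + β fits.
Check at n=3: 4·6 + (-2)·3 = 18. ✓

u(n) = 4u(n-1) - 2u(n-2), u(0) = 3, u(1) = 3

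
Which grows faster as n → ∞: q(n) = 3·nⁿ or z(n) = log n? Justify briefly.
Comparing growth rates:
Growth-rate hierarchy: log n ≺ any polynomial ≺ any exponential cⁿ (c>1) ≺ n! ≺ nⁿ.
super-exponential nⁿ dominates logarithmic asymptotically.

q(n) grows faster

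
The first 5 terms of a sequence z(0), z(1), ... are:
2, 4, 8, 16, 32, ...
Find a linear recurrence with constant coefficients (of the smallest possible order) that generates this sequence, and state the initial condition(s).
Look for the lowest-order linear relation among consecutive terms.
Observation: each term is 2× the previous.
Check at n=2: 2·4 = 8. ✓

z(n) = 2 × z(n-1), z(0) = 2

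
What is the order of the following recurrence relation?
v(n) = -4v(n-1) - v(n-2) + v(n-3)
The order is the largest lag k for which v(n-k) appears. Here the deepest term is v(n-3), so the order is 3.

Order 3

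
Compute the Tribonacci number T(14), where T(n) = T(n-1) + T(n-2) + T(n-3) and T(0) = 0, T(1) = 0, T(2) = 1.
Computing the sequence terms:
0, 0, 1, 1, 2, 4, 7, 13, 24, 44, 81, 149, 274, 504, 927

927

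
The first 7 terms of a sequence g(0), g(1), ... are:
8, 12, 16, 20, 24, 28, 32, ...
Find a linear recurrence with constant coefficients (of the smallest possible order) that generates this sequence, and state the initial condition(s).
Look for the lowest-order linear relation among consecutive terms.
Observation: consecutive differences are constant (= 4).
Check at n=2: 1·12 + 4 = 16. ✓

g(n) = g(n-1) + 4, g(0) = 8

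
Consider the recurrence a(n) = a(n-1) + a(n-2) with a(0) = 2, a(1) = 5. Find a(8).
Computing the sequence terms:
2, 5, 7, 12, 19, 31, 50, 81, 131

131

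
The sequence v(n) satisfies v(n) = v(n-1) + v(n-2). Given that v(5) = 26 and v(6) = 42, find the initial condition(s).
Work backwards using v(k) = v(k+2) - v(k+1):
v(4) = v(6) - v(5) = 42 - 26 = 16
v(3) = v(5) - v(4) = 26 - 16 = 10
v(2) = v(4) - v(3) = 16 - 10 = 6
v(1) = v(3) - v(2) = 10 - 6 = 4
v(0) = v(2) - v(1) = 6 - 4 = 2

v(0) = 2, v(1) = 4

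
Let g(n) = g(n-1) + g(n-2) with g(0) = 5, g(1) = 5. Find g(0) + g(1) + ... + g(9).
Computing the sequence terms: 5, 5, 10, 15, 25, 40, 65, 105, 170, 275
Adding these values together:

715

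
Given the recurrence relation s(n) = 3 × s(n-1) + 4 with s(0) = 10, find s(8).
Computing step by step:
s(0) = 10
s(1) = 3 × 10 + 4 = 34
s(2) = 3 × 34 + 4 = 106
s(3) = 3 × 106 + 4 = 322
s(4) = 3 × 322 + 4 = 970
s(5) = 3 × 970 + 4 = 2914
s(6) = 3 × 2914 + 4 = 8746
s(7) = 3 × 8746 + 4 = 26242
s(8) = 3 × 26242 + 4 = 78730

78730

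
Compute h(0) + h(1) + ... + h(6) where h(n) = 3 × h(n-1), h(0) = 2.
Computing the sequence terms: 2, 6, 18, 54, 162, 486, 1458
Adding these values together:

2186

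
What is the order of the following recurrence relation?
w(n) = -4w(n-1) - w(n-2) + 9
The order is the largest lag k for which w(n-k) appears. Here the deepest term is w(n-2) (the 9 term is non-homogeneous and does not affect the order), so the order is 2.

Order 2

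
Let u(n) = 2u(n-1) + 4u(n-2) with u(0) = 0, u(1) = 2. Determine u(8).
Computing the sequence terms:
0, 2, 4, 16, 48, 160, 512, 1664, 5376

5376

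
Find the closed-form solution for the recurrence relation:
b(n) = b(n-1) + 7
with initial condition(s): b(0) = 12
Recurrence: b(n) = b(n-1) + 7, initial: b(0) = 12.
Each step adds 7, so b(n) = b(0) + 7n = 7n + 12.

b(n) = 7n + 12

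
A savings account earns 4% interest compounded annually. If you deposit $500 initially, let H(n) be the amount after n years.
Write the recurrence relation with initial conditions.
Each year the balance grows by 4%, i.e. is multiplied by 1 + 4/100 = 1.04, so H(n) = 1.04 × H(n-1). The initial deposit gives H(0) = 500.
Unrolling gives the closed form H(n) = 500 × (1.04)ⁿ.

H(n) = 1.04 × H(n-1), H(0) = 500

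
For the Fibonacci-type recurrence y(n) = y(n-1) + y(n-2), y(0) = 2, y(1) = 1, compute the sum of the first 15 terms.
Computing the sequence terms: 2, 1, 3, 4, 7, 11, 18, 29, 47, 76, 123, 199, 322, 521, 843
Adding these values together:

2206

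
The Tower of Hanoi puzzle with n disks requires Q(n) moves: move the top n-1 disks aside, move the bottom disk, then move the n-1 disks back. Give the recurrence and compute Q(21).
Moving n disks = move the top n-1 disks aside (Q(n-1) moves) + move the largest disk (1 move) + move the n-1 disks back on top (Q(n-1) moves), so Q(n) = 2Q(n-1) + 1, with Q(1) = 1 (a single disk takes one move).
First terms: 1, 3, 7, 15, 31, 63, … — each is one less than a power of 2. Indeed Q(n) + 1 = 2(Q(n-1) + 1) with Q(1) + 1 = 2, so Q(n) + 1 = 2ⁿ and Q(n) = 2ⁿ - 1.
Hence Q(21) = 2^21 - 1 = 2097152 - 1 = 2097151.

Q(n) = 2Q(n-1) + 1, Q(1) = 1; Q(21) = 2097151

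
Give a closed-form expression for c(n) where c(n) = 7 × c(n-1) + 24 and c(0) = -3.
Recurrence: c(n) = 7 × c(n-1) + 24, initial: c(0) = -3.
Try c(n) = A·7ⁿ + C. Substituting: A·7ⁿ + C = 7(A·7ⁿ⁻¹ + C) + 24 = A·7ⁿ + 7C + 24, so C = 7C + 24, giving C = -4. Then c(0) = A - 4 = -3 gives A = 1.

c(n) = 7ⁿ - 4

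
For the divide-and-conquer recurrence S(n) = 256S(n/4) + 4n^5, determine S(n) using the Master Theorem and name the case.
Master Theorem template: S(n) = a·S(n/b) + f(n).
Here: a=256, b=4, f(n)=4n^5
Compute log_b(a) = log_4(256) = 4.
f(n) = 4n^5 = Ω(n^(4+ε)) with ε = 1, and the regularity condition holds (a·f(n/b) = (a/b^5)·f(n) with a/b^5 = 4^-1 < 1). Case 3: S(n) = Θ(f(n)) = Θ(n^5).

Case 3: S(n) = Θ(n^5)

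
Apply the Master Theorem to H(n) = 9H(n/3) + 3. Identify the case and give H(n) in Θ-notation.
Master Theorem template: H(n) = a·H(n/b) + f(n).
Here: a=9, b=3, f(n)=3
Compute log_b(a) = log_3(9) = 2.
f(n) = 3 = O(n^(2-ε)) with ε = 2. Case 1: H(n) = Θ(n^log_b(a)) = Θ(n^2).

Case 1: H(n) = Θ(n^2)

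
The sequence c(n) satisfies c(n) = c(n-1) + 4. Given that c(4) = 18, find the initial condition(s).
c(4) = c(0) + 4·4, so c(0) = 18 - 16 = 2.

c(0) = 2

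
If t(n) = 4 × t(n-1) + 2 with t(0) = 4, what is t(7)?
Computing step by step:
t(0) = 4
t(1) = 4 × 4 + 2 = 18
t(2) = 4 × 18 + 2 = 74
t(3) = 4 × 74 + 2 = 298
t(4) = 4 × 298 + 2 = 1194
t(5) = 4 × 1194 + 2 = 4778
t(6) = 4 × 4778 + 2 = 19114
t(7) = 4 × 19114 + 2 = 76458

76458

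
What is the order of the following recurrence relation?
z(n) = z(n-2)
The order is the largest lag k for which z(n-k) appears. Here the deepest term is z(n-2), so the order is 2.

Order 2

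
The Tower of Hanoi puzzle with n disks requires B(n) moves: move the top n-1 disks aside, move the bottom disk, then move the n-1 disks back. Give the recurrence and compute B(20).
Moving n disks = move the top n-1 disks aside (B(n-1) moves) + move the largest disk (1 move) + move the n-1 disks back on top (B(n-1) moves), so B(n) = 2B(n-1) + 1, with B(1) = 1 (a single disk takes one move).
First terms: 1, 3, 7, 15, 31, 63, … — each is one less than a power of 2. Indeed B(n) + 1 = 2(B(n-1) + 1) with B(1) + 1 = 2, so B(n) + 1 = 2ⁿ and B(n) = 2ⁿ - 1.
Hence B(20) = 2^20 - 1 = 1048576 - 1 = 1048575.

B(n) = 2B(n-1) + 1, B(1) = 1; B(20) = 1048575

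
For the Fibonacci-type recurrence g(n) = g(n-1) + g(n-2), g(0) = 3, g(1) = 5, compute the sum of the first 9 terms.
Computing the sequence terms: 3, 5, 8, 13, 21, 34, 55, 89, 144
Adding these values together:

372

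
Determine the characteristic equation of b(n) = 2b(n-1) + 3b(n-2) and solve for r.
Substitute b(n) = rⁿ and divide through by rⁿ⁻²: r² - 2r - 3 = 0
Factor: (r - 3)(r + 1) = 0, so r = 3, -1.
General solution: b(n) = A·3ⁿ + B·(-1)ⁿ

Characteristic: r² - 2r - 3 = 0, Roots: r = 3, -1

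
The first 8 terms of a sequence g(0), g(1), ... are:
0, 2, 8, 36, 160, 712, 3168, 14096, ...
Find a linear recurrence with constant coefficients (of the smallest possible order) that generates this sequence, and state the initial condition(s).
Look for the lowest-order linear relation among consecutive terms.
Observation: g(n) - 4·g(n-1) - (2)·g(n-2) = 0 holds for the shown terms, and no order-1 relation g(n) = α·g(n-1) + β fits.
Check at n=3: 4·8 + (2)·2 = 36. ✓

g(n) = 4g(n-1) + 2g(n-2), g(0) = 0, g(1) = 2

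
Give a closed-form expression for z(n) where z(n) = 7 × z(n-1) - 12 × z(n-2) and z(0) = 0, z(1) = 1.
Recurrence: z(n) = 7 × z(n-1) - 12 × z(n-2), initial: z(0) = 0, z(1) = 1.
Characteristic equation: r² - 7r + 12 = 0, which factors as (r - 4)(r - 3) = 0, so r = 4, 3. General solution z(n) = A·4ⁿ + B·3ⁿ. From z(0) = 0: A + B = 0. From z(1) = 1: 4A + 3B = 1. Solving gives A = 1, B = -1.

z(n) = 4ⁿ - 3ⁿ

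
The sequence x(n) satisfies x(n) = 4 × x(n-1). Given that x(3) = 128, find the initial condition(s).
In general x(n) = 4ⁿ · x(0). At n = 3: x(0) = x(3) / 4^3 = 128 / 64 = 2.

x(0) = 2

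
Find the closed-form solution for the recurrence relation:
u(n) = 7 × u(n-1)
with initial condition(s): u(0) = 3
Recurrence: u(n) = 7 × u(n-1), initial: u(0) = 3.
Each term is 7 times the previous, so this is geometric with ratio 7. After n steps: u(n) = u(0)·7ⁿ = 3·7ⁿ.

u(n) = 3·7ⁿ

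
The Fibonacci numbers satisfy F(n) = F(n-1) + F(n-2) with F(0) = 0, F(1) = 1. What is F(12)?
Computing the sequence terms:
0, 1, 1, 2, 3, 5, 8, 13, 21, 34, 55, 89, 144

144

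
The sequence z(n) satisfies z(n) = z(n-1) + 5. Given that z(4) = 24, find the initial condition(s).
z(4) = z(0) + 4·5, so z(0) = 24 - 20 = 4.

z(0) = 4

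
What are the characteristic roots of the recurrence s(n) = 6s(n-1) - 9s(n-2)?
Substitute s(n) = rⁿ and divide through by rⁿ⁻²: r² - 6r + 9 = 0
Factor: (r - 3)² = 0, so r = 3 (double root).
General solution: s(n) = (A + Bn)·3ⁿ

Characteristic: r² - 6r + 9 = 0, Roots: r = 3 (double root)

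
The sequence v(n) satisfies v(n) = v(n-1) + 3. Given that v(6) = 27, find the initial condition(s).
v(6) = v(0) + 6·3, so v(0) = 27 - 18 = 9.

v(0) = 9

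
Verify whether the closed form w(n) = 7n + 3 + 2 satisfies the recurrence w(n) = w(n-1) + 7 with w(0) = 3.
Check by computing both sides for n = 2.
From the recurrence with w(0) = 3:
  w(0) = 3, w(1) = 10, w(2) = 17
  so the recurrence gives w(2) = 17.
From the proposed closed form w(n) = 7n + 3 + 2:
  w(2) = 19.
The recurrence gives 17 but the closed form gives 19, so the closed form does not satisfy the recurrence.

No, the closed form is incorrect.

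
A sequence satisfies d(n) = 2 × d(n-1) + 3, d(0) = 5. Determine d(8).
Computing step by step:
d(0) = 5
d(1) = 2 × 5 + 3 = 13
d(2) = 2 × 13 + 3 = 29
d(3) = 2 × 29 + 3 = 61
d(4) = 2 × 61 + 3 = 125
d(5) = 2 × 125 + 3 = 253
d(6) = 2 × 253 + 3 = 509
d(7) = 2 × 509 + 3 = 1021
d(8) = 2 × 1021 + 3 = 2045

2045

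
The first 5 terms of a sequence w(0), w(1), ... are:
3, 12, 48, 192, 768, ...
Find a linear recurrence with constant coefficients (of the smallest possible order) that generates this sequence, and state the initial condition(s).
Look for the lowest-order linear relation among consecutive terms.
Observation: each term is 4× the previous.
Check at n=2: 4·12 = 48. ✓

w(n) = 4 × w(n-1), w(0) = 3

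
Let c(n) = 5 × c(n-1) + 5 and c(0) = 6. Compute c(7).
Computing step by step:
c(0) = 6
c(1) = 5 × 6 + 5 = 35
c(2) = 5 × 35 + 5 = 180
c(3) = 5 × 180 + 5 = 905
c(4) = 5 × 905 + 5 = 4530
c(5) = 5 × 4530 + 5 = 22655
c(6) = 5 × 22655 + 5 = 113280
c(7) = 5 × 113280 + 5 = 566405

566405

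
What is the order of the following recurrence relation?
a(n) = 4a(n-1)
The order is the largest lag k for which a(n-k) appears. Here the deepest term is a(n-1), so the order is 1.

Order 1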